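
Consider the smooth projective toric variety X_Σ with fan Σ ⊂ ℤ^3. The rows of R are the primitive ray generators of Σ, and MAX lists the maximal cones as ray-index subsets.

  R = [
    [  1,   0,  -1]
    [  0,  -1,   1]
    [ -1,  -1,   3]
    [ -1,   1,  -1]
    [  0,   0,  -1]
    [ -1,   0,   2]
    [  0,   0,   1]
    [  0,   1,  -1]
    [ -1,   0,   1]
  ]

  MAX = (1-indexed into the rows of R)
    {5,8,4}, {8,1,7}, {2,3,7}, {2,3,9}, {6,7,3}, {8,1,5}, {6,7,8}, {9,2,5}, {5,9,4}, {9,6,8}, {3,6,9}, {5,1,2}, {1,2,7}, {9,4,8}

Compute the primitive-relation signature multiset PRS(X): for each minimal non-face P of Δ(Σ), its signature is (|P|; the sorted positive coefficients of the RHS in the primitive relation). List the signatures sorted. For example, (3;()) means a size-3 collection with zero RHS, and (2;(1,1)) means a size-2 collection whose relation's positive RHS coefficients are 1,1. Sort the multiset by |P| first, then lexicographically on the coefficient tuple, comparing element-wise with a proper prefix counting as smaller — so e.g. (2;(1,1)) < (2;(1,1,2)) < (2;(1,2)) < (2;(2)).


The 16 primitive collections of Σ (r=9, n=3):

  P={1,9}:  v_{1} + v_{9} = 0  ⇒ sig = (2;())
  P={2,8}:  v_{2} + v_{8} = 0  ⇒ sig = (2;())
  P={5,7}:  v_{5} + v_{7} = 0  ⇒ sig = (2;())
  P={1,6}:  v_{1} + v_{6} = v_{7}  ⇒ sig = (2;(1))
  P={2,6}:  v_{2} + v_{6} = v_{3}  ⇒ sig = (2;(1))
  P={3,8}:  v_{3} + v_{8} = v_{6}  ⇒ sig = (2;(1))
  P={5,6}:  v_{5} + v_{6} = v_{9}  ⇒ sig = (2;(1))
  P={7,9}:  v_{7} + v_{9} = v_{6}  ⇒ sig = (2;(1))
  P={1,3}:  v_{1} + v_{3} = v_{2} + v_{7}  ⇒ sig = (2;(1,1))
  P={1,4}:  v_{1} + v_{4} = v_{5} + v_{8}  ⇒ sig = (2;(1,1))
  P={2,4}:  v_{2} + v_{4} = v_{5} + v_{9}  ⇒ sig = (2;(1,1))
  P={3,5}:  v_{3} + v_{5} = v_{2} + v_{9}  ⇒ sig = (2;(1,1))
  P={4,7}:  v_{4} + v_{7} = v_{8} + v_{9}  ⇒ sig = (2;(1,1))
  P={4,6}:  v_{4} + v_{6} = v_{8} + 2·v_{9}  ⇒ sig = (2;(1,2))
  P={3,4}:  v_{3} + v_{4} = 2·v_{9}  ⇒ sig = (2;(2))
  P={5,8,9}:  v_{5} + v_{8} + v_{9} = v_{4}  ⇒ sig = (3;(1))

Sorted signature multiset PRS(X):
[(2;()), (2;()), (2;()), (2;(1)), (2;(1)), (2;(1)), (2;(1)), (2;(1)), (2;(1,1)), (2;(1,1)), (2;(1,1)), (2;(1,1)), (2;(1,1)), (2;(1,2)), (2;(2)), (3;(1))]


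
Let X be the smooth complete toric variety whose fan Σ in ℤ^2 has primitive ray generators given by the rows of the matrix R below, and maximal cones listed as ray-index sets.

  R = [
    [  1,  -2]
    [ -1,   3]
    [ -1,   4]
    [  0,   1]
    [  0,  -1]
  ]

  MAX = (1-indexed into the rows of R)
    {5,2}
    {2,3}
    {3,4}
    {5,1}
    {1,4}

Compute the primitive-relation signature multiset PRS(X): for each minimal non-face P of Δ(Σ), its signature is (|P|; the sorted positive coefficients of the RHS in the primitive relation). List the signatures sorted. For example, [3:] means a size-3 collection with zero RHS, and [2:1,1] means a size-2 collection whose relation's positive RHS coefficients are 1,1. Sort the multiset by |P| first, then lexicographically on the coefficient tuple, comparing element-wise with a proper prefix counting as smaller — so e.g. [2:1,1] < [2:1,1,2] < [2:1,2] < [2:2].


Minimal non-faces — 5 found among 5 rays, 5 max cones:

  P = {4,5}:  v_{4} + v_{5} = 0 — sig = [2:]
  P = {1,2}:  v_{1} + v_{2} = v_{4} — sig = [2:1]
  P = {2,4}:  v_{2} + v_{4} = v_{3} — sig = [2:1]
  P = {3,5}:  v_{3} + v_{5} = v_{2} — sig = [2:1]
  P = {1,3}:  v_{1} + v_{3} = 2·v_{4} — sig = [2:2]

Hence PRS(X_Σ) =
[[2:], [2:1], [2:1], [2:1], [2:2]]


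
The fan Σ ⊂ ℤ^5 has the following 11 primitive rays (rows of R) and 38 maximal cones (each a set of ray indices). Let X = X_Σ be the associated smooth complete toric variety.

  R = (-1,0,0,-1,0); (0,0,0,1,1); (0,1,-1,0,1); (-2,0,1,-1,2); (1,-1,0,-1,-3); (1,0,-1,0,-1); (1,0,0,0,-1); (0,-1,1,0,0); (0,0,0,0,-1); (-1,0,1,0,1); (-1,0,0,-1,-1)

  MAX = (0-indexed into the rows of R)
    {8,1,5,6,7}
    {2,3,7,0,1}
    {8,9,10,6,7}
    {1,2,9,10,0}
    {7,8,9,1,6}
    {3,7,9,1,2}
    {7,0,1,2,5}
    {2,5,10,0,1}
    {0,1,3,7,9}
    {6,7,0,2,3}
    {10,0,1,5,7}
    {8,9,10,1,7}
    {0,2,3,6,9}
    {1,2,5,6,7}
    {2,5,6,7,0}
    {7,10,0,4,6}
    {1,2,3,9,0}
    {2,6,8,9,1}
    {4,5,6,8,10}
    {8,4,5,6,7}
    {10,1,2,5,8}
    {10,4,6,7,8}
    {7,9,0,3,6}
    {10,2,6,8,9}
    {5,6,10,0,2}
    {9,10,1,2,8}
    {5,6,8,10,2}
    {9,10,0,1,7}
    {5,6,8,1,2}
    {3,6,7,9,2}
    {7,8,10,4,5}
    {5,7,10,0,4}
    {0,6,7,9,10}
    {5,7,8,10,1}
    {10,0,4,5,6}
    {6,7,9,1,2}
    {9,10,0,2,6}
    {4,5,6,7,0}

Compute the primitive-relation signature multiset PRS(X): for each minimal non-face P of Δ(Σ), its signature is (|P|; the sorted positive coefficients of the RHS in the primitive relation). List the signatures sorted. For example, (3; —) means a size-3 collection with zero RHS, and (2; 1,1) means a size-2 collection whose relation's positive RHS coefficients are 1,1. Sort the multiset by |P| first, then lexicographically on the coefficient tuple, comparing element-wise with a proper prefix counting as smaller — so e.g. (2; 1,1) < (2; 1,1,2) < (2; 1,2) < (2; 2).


Δ(Σ) — 11 vertices, 16 min non-faces:

  P = {5,9}:  v_{5} + v_{9} = 0 ; sig = (2; —)
  P = {0,8}:  v_{0} + v_{8} = v_{10} ; sig = (2; 1)
  P = {3,8}:  v_{3} + v_{8} = v_{0} + v_{9} ; sig = (2; 1,1)
  P = {1,4}:  v_{1} + v_{4} = v_{5} + v_{7} + v_{8} ; sig = (2; 1,1,1)
  P = {2,4}:  v_{2} + v_{4} = v_{0} + v_{5} + v_{6} ; sig = (2; 1,1,1)
  P = {3,5}:  v_{3} + v_{5} = v_{0} + v_{2} + v_{7} ; sig = (2; 1,1,1)
  P = {4,9}:  v_{4} + v_{9} = v_{6} + v_{7} + v_{10} ; sig = (2; 1,1,1)
  P = {3,4}:  v_{3} + v_{4} = 2·v_{0} + v_{6} + v_{7} ; sig = (2; 1,1,2)
  P = {3,10}:  v_{3} + v_{10} = 2·v_{0} + v_{9} ; sig = (2; 1,2)
  P = {0,1,6}:  v_{0} + v_{1} + v_{6} = 0 ; sig = (3; —)
  P = {2,7,8}:  v_{2} + v_{7} + v_{8} = 0 ; sig = (3; —)
  P = {1,6,10}:  v_{1} + v_{6} + v_{10} = v_{8} ; sig = (3; 1)
  P = {2,7,10}:  v_{2} + v_{7} + v_{10} = v_{0} ; sig = (3; 1)
  P = {1,3,6}:  v_{1} + v_{3} + v_{6} = v_{2} + v_{7} + v_{9} ; sig = (3; 1,1,1)
  P = {0,2,7,9}:  v_{0} + v_{2} + v_{7} + v_{9} = v_{3} ; sig = (4; 1)
  P = {5,6,7,10}:  v_{5} + v_{6} + v_{7} + v_{10} = v_{4} ; sig = (4; 1)

Hence PRS(X_Σ) =
    (2; —)
    (2; 1)
    (2; 1,1)
    (2; 1,1,1)
    (2; 1,1,1)
    (2; 1,1,1)
    (2; 1,1,1)
    (2; 1,1,2)
    (2; 1,2)
    (3; —)
    (3; —)
    (3; 1)
    (3; 1)
    (3; 1,1,1)
    (4; 1)
    (4; 1)


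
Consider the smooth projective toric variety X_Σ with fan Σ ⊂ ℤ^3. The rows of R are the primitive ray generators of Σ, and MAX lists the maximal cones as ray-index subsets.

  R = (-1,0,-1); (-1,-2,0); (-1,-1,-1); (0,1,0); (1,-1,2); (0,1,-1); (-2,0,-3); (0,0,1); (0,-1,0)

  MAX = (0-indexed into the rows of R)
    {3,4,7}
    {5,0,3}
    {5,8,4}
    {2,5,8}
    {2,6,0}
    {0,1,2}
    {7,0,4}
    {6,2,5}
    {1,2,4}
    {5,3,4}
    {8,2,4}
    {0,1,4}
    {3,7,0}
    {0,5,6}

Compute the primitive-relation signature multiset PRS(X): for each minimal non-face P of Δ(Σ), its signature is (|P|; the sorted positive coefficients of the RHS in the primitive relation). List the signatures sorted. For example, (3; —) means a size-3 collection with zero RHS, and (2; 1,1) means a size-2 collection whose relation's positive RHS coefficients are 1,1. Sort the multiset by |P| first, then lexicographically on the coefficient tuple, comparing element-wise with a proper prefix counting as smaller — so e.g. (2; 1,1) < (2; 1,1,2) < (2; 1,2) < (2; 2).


Primitive collections (20):

  • {3,8}:  v_{3} + v_{8} = 0 ; sig = (2; —)
  • {0,8}:  v_{0} + v_{8} = v_{2} ; sig = (2; 1)
  • {1,5}:  v_{1} + v_{5} = v_{2} ; sig = (2; 1)
  • {2,3}:  v_{2} + v_{3} = v_{0} ; sig = (2; 1)
  • {4,6}:  v_{4} + v_{6} = v_{2} ; sig = (2; 1)
  • {5,7}:  v_{5} + v_{7} = v_{3} ; sig = (2; 1)
  • {7,8}:  v_{7} + v_{8} = v_{0} + v_{4} ; sig = (2; 1,1)
  • {1,3}:  v_{1} + v_{3} = 2·v_{0} + v_{4} ; sig = (2; 1,2)
  • {1,6}:  v_{1} + v_{6} = v_{0} + 2·v_{2} ; sig = (2; 1,2)
  • {1,8}:  v_{1} + v_{8} = 2·v_{2} + v_{4} ; sig = (2; 1,2)
  • {2,7}:  v_{2} + v_{7} = 2·v_{0} + v_{4} ; sig = (2; 1,2)
  • {3,6}:  v_{3} + v_{6} = 2·v_{0} + v_{5} ; sig = (2; 1,2)
  • {6,8}:  v_{6} + v_{8} = 2·v_{2} + v_{5} ; sig = (2; 1,2)
  • {6,7}:  v_{6} + v_{7} = 2·v_{0} ; sig = (2; 2)
  • {1,7}:  v_{1} + v_{7} = 3·v_{0} + 2·v_{4} ; sig = (2; 2,3)
  • {0,4,5}:  v_{0} + v_{4} + v_{5} = 0 ; sig = (3; —)
  • {0,2,4}:  v_{0} + v_{2} + v_{4} = v_{1} ; sig = (3; 1)
  • {0,2,5}:  v_{0} + v_{2} + v_{5} = v_{6} ; sig = (3; 1)
  • {0,3,4}:  v_{0} + v_{3} + v_{4} = v_{7} ; sig = (3; 1)
  • {2,4,5}:  v_{2} + v_{4} + v_{5} = v_{8} ; sig = (3; 1)

Signatures (|P|; sorted positive RHS coefficients), sorted:
    |P|=2: 15 collections, coeffs (), (1), (1), (1), (1), (1), (1,1), (1,2), (1,2), (1,2), (1,2), (1,2), (1,2), (2), (2,3)
    |P|=3: 5 collections, coeffs (), (1), (1), (1), (1)


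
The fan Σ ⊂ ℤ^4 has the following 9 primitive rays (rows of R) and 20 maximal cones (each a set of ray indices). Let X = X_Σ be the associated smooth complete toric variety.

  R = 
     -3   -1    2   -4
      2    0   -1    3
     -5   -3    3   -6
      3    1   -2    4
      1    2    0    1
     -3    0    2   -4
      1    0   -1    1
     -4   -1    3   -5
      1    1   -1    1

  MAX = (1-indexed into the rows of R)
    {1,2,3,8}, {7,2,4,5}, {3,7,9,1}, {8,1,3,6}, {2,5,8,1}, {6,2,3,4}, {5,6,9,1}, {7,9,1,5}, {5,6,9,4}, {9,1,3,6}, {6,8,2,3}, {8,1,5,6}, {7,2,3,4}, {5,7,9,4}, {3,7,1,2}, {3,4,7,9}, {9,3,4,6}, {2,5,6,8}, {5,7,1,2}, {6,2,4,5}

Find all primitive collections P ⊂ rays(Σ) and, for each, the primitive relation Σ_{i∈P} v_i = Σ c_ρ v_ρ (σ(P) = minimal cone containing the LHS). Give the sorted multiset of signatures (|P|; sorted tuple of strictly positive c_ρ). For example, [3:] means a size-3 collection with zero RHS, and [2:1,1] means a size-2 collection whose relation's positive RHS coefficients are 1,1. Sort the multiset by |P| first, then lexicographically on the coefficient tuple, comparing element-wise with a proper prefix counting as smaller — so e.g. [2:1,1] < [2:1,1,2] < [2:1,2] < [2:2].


Δ(Σ) — 9 vertices, 8 min non-faces:

  P = {1,4}:  v_{1} + v_{4} = 0  →  sig = [2:]
  P = {2,9}:  v_{2} + v_{9} = v_{4}  →  sig = [2:1]
  P = {3,5}:  v_{3} + v_{5} = v_{8}  →  sig = [2:1]
  P = {7,8}:  v_{7} + v_{8} = v_{1}  →  sig = [2:1]
  P = {8,9}:  v_{8} + v_{9} = v_{6}  →  sig = [2:1]
  P = {4,8}:  v_{4} + v_{8} = v_{2} + v_{6}  →  sig = [2:1,1]
  P = {6,7}:  v_{6} + v_{7} = v_{1} + v_{9}  →  sig = [2:1,1]
  P = {1,2,6}:  v_{1} + v_{2} + v_{6} = v_{8}  →  sig = [3:1]

Sorted signature multiset PRS(X):
{ [2:],  [2:1] ×4,  [2:1,1] ×2,  [3:1] }


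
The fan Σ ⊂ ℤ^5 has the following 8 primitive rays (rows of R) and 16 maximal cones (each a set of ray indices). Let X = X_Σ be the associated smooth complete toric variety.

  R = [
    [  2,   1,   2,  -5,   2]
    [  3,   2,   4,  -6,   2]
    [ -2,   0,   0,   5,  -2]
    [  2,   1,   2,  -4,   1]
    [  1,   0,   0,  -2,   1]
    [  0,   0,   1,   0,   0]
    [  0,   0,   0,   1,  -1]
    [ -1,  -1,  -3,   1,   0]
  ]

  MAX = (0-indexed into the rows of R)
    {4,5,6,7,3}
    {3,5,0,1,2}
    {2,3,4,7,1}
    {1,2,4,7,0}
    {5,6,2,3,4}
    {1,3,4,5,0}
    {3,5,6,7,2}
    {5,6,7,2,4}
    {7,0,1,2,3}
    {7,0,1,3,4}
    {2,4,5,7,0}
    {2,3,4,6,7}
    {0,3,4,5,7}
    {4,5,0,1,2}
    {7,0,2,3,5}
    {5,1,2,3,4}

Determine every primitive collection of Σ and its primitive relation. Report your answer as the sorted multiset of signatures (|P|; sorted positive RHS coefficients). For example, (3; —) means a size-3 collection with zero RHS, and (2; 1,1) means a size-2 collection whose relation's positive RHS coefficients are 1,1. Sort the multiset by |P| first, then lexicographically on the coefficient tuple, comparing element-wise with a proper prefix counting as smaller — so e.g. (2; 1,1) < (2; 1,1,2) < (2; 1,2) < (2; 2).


The 5 primitive collections of Σ (r=8, n=5):

  • {0,6}:  v_{0} + v_{6} = v_{3}  →  sig = (2; 1)
  • {1,6}:  v_{1} + v_{6} = v_{2} + 2·v_{3} + v_{4}  →  sig = (2; 1,1,2)
  • {1,5,7}:  v_{1} + v_{5} + v_{7} = v_{0}  →  sig = (3; 1)
  • {0,2,3,4}:  v_{0} + v_{2} + v_{3} + v_{4} = v_{1}  →  sig = (4; 1)
  • {2,3,4,5,7}:  v_{2} + v_{3} + v_{4} + v_{5} + v_{7} = 0  →  sig = (5; —)

so the primitive-relation signature multiset is
{ (2; 1),  (2; 1,1,2),  (3; 1),  (4; 1),  (5; —) }


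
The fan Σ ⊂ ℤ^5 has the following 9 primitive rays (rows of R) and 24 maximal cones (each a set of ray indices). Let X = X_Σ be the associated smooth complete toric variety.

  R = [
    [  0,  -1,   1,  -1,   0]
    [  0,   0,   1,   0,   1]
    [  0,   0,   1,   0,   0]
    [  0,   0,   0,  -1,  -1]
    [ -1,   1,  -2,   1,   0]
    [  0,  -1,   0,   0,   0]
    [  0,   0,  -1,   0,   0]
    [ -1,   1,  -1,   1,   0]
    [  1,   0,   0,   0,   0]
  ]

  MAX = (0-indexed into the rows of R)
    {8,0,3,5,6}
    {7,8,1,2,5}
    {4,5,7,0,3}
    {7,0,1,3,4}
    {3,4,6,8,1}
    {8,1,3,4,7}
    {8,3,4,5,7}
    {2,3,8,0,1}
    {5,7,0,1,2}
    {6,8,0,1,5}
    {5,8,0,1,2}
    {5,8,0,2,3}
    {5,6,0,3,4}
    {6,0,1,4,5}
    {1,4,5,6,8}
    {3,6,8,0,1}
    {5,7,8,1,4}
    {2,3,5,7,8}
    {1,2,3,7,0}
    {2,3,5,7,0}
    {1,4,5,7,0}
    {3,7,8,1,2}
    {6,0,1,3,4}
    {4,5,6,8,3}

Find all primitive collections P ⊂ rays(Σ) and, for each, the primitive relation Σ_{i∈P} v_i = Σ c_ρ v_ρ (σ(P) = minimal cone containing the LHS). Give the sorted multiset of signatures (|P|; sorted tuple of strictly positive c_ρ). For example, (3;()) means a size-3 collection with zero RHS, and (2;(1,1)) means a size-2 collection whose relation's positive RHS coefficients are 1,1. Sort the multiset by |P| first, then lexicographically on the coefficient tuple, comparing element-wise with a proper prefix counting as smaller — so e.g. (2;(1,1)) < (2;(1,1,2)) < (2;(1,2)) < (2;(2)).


Σ has 6 primitive collections:

  P={2,6}:  v_{2} + v_{6} = 0  ⇒ sig = (2;())
  P={2,4}:  v_{2} + v_{4} = v_{7}  ⇒ sig = (2;(1))
  P={6,7}:  v_{6} + v_{7} = v_{4}  ⇒ sig = (2;(1))
  P={0,7,8}:  v_{0} + v_{7} + v_{8} = 0  ⇒ sig = (3;())
  P={0,4,8}:  v_{0} + v_{4} + v_{8} = v_{6}  ⇒ sig = (3;(1))
  P={1,3,5}:  v_{1} + v_{3} + v_{5} = v_{0}  ⇒ sig = (3;(1))

Signatures (|P|; sorted positive RHS coefficients), sorted:
    |P|=2: 3 collections, coeffs (), (1), (1)
    |P|=3: 3 collections, coeffs (), (1), (1)


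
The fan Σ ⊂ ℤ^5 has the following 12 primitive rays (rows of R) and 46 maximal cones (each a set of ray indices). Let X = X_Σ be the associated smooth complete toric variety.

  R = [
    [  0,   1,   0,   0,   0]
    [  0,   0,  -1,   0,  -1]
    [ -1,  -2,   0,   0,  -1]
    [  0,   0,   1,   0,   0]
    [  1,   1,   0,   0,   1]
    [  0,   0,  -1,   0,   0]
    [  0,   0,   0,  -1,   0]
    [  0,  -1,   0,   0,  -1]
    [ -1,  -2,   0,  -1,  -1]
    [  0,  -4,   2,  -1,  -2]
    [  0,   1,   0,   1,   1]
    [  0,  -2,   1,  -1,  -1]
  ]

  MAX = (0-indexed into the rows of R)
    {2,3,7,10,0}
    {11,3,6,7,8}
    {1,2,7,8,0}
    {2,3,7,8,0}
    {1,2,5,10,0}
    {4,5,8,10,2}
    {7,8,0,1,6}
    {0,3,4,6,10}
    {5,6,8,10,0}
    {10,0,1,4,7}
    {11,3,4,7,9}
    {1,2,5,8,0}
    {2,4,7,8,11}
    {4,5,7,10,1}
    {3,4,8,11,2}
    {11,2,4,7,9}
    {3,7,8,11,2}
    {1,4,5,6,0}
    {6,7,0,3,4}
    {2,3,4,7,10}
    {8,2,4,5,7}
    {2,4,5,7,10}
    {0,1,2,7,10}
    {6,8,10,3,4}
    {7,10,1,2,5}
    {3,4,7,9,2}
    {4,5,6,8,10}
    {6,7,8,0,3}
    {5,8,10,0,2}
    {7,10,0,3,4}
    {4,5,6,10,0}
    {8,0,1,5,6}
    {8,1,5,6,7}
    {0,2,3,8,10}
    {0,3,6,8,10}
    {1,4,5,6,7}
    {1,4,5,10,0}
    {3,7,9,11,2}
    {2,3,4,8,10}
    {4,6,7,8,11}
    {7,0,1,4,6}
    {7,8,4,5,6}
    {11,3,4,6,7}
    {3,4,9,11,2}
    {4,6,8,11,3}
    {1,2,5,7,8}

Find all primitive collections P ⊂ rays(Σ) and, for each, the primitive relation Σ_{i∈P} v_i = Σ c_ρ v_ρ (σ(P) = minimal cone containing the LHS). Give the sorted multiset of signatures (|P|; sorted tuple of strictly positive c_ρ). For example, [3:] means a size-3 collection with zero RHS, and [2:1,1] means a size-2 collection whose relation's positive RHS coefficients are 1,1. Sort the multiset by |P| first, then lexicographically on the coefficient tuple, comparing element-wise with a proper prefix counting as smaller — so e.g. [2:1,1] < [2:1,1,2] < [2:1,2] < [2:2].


24 collections generate NE(X_Σ); each relation:

  P = {3,5}:  v_{3} + v_{5} = 0  ⇒ sig = [2:]
  P = {2,6}:  v_{2} + v_{6} = v_{8}  ⇒ sig = [2:1]
  P = {1,3}:  v_{1} + v_{3} = v_{0} + v_{7}  ⇒ sig = [2:1,1]
  P = {0,9}:  v_{0} + v_{9} = v_{3} + v_{7} + v_{11}  ⇒ sig = [2:1,1,1]
  P = {0,11}:  v_{0} + v_{11} = v_{3} + v_{6} + v_{7}  ⇒ sig = [2:1,1,1]
  P = {5,11}:  v_{5} + v_{11} = v_{4} + v_{7} + v_{8}  ⇒ sig = [2:1,1,1]
  P = {10,11}:  v_{10} + v_{11} = v_{2} + v_{3} + v_{4}  ⇒ sig = [2:1,1,1]
  P = {5,9}:  v_{5} + v_{9} = v_{2} + v_{4} + v_{7} + v_{11}  ⇒ sig = [2:1,1,1,1]
  P = {1,9}:  v_{1} + v_{9} = 2·v_{7} + v_{11}  ⇒ sig = [2:1,2]
  P = {1,11}:  v_{1} + v_{11} = v_{6} + 2·v_{7}  ⇒ sig = [2:1,2]
  P = {8,9}:  v_{8} + v_{9} = v_{2} + 2·v_{11}  ⇒ sig = [2:1,2]
  P = {9,10}:  v_{9} + v_{10} = 2·v_{2} + 2·v_{3} + 2·v_{4} + v_{7}  ⇒ sig = [2:1,2,2,2]
  P = {6,9}:  v_{6} + v_{9} = 2·v_{11}  ⇒ sig = [2:2]
  P = {0,2,4}:  v_{0} + v_{2} + v_{4} = 0  ⇒ sig = [3:]
  P = {6,7,10}:  v_{6} + v_{7} + v_{10} = 0  ⇒ sig = [3:]
  P = {0,4,8}:  v_{0} + v_{4} + v_{8} = v_{6}  ⇒ sig = [3:1]
  P = {0,5,7}:  v_{0} + v_{5} + v_{7} = v_{1}  ⇒ sig = [3:1]
  P = {7,8,10}:  v_{7} + v_{8} + v_{10} = v_{2}  ⇒ sig = [3:1]
  P = {1,2,4}:  v_{1} + v_{2} + v_{4} = v_{5} + v_{7}  ⇒ sig = [3:1,1]
  P = {1,6,10}:  v_{1} + v_{6} + v_{10} = v_{0} + v_{5}  ⇒ sig = [3:1,1]
  P = {1,4,8}:  v_{1} + v_{4} + v_{8} = v_{5} + v_{6} + v_{7}  ⇒ sig = [3:1,1,1]
  P = {1,8,10}:  v_{1} + v_{8} + v_{10} = v_{0} + v_{2} + v_{5}  ⇒ sig = [3:1,1,1]
  P = {3,4,7,8}:  v_{3} + v_{4} + v_{7} + v_{8} = v_{11}  ⇒ sig = [4:1]
  P = {2,3,4,7,11}:  v_{2} + v_{3} + v_{4} + v_{7} + v_{11} = v_{9}  ⇒ sig = [5:1]

Sorted signature multiset PRS(X):
    |P|=2: 13 collections, coeffs (), (1), (1,1), (1,1,1), (1,1,1), (1,1,1), (1,1,1), (1,1,1,1), (1,2), (1,2), (1,2), (1,2,2,2), (2)
    |P|=3: 9 collections, coeffs (), (), (1), (1), (1), (1,1), (1,1), (1,1,1), (1,1,1)
    |P|=4: 1 collection, coeffs (1)
    |P|=5: 1 collection, coeffs (1)


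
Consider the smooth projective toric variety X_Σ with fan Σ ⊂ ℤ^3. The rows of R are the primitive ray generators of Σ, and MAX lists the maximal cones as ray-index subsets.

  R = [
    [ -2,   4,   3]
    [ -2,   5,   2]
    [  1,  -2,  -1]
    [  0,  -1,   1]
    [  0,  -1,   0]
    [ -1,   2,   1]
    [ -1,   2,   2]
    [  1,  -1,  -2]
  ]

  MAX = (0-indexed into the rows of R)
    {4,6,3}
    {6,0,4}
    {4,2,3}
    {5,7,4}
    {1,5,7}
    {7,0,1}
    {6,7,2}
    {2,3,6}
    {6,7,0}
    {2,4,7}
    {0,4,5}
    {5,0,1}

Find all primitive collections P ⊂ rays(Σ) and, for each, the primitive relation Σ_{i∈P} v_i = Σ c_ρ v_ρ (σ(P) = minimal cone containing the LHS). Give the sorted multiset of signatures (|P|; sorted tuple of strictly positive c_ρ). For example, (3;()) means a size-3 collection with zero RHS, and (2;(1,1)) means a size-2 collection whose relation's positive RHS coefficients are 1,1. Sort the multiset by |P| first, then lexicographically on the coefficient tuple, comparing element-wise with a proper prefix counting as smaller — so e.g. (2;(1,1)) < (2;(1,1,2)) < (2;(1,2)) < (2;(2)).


Minimal non-faces — 14 found among 8 rays, 12 max cones:

  P={2,5}:  v_{2} + v_{5} = 0  ⟹  sig = (2;())
  P={0,2}:  v_{0} + v_{2} = v_{6}  ⟹  sig = (2;(1))
  P={1,3}:  v_{1} + v_{3} = v_{0}  ⟹  sig = (2;(1))
  P={3,7}:  v_{3} + v_{7} = v_{2}  ⟹  sig = (2;(1))
  P={5,6}:  v_{5} + v_{6} = v_{0}  ⟹  sig = (2;(1))
  P={1,2}:  v_{1} + v_{2} = v_{0} + v_{7}  ⟹  sig = (2;(1,1))
  P={3,5}:  v_{3} + v_{5} = v_{4} + v_{6}  ⟹  sig = (2;(1,1))
  P={0,3}:  v_{0} + v_{3} = v_{4} + 2·v_{6}  ⟹  sig = (2;(1,2))
  P={1,6}:  v_{1} + v_{6} = 2·v_{0} + v_{7}  ⟹  sig = (2;(1,2))
  P={1,4}:  v_{1} + v_{4} = 2·v_{5}  ⟹  sig = (2;(2))
  P={4,6,7}:  v_{4} + v_{6} + v_{7} = 0  ⟹  sig = (3;())
  P={0,4,7}:  v_{0} + v_{4} + v_{7} = v_{5}  ⟹  sig = (3;(1))
  P={0,5,7}:  v_{0} + v_{5} + v_{7} = v_{1}  ⟹  sig = (3;(1))
  P={2,4,6}:  v_{2} + v_{4} + v_{6} = v_{3}  ⟹  sig = (3;(1))

Hence PRS(X_Σ) =
    |P|=2: 10 collections, coeffs (), (1), (1), (1), (1), (1,1), (1,1), (1,2), (1,2), (2)
    |P|=3: 4 collections, coeffs (), (1), (1), (1)


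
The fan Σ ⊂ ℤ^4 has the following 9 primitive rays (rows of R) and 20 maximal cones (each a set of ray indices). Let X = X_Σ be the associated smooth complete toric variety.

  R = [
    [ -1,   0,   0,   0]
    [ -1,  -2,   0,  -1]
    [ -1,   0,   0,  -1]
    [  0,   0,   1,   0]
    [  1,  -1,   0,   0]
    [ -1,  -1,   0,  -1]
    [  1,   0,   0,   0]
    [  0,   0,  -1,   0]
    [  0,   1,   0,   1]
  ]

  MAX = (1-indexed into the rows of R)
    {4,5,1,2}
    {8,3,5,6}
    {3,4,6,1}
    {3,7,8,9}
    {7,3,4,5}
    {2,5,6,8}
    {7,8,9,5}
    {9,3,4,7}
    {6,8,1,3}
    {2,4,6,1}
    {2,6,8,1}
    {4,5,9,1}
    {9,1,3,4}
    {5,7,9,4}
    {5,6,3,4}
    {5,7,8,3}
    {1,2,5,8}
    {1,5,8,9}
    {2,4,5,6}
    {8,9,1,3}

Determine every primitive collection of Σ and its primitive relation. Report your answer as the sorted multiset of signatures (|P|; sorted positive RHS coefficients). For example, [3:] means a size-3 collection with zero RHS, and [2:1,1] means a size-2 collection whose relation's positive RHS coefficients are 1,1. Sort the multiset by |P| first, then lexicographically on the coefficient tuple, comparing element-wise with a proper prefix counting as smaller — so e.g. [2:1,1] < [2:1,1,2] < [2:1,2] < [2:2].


The 10 primitive collections of Σ (r=9, n=4):

  {1,7}:  v_{1} + v_{7} = 0  ⟹  sig = [2:]
  {4,8}:  v_{4} + v_{8} = 0  ⟹  sig = [2:]
  {6,9}:  v_{6} + v_{9} = v_{1}  ⟹  sig = [2:1]
  {2,7}:  v_{2} + v_{7} = v_{5} + v_{6}  ⟹  sig = [2:1,1]
  {6,7}:  v_{6} + v_{7} = v_{3} + v_{5}  ⟹  sig = [2:1,1]
  {2,9}:  v_{2} + v_{9} = 2·v_{1} + v_{5}  ⟹  sig = [2:1,2]
  {2,3}:  v_{2} + v_{3} = 2·v_{6}  ⟹  sig = [2:2]
  {3,5,9}:  v_{3} + v_{5} + v_{9} = 0  ⟹  sig = [3:]
  {1,3,5}:  v_{1} + v_{3} + v_{5} = v_{6}  ⟹  sig = [3:1]
  {1,5,6}:  v_{1} + v_{5} + v_{6} = v_{2}  ⟹  sig = [3:1]

Hence PRS(X_Σ) =
{ [2:] ×2,  [2:1],  [2:1,1] ×2,  [2:1,2],  [2:2],  [3:],  [3:1] ×2 }


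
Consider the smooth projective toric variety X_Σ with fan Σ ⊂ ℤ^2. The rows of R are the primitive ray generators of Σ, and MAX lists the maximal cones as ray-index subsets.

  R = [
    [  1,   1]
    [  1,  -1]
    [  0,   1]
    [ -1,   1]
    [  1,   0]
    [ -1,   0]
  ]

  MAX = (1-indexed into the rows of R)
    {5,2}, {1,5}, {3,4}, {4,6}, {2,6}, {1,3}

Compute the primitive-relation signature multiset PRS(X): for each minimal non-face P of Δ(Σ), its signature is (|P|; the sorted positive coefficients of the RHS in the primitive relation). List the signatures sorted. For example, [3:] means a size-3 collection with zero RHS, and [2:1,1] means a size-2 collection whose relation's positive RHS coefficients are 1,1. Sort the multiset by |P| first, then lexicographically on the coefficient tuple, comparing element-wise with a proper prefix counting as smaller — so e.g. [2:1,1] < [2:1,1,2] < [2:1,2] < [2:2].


Minimal non-faces — 9 found among 6 rays, 6 max cones:

  {2,4}:  v_{2} + v_{4} = 0 — sig = [2:]
  {5,6}:  v_{5} + v_{6} = 0 — sig = [2:]
  {1,6}:  v_{1} + v_{6} = v_{3} — sig = [2:1]
  {2,3}:  v_{2} + v_{3} = v_{5} — sig = [2:1]
  {3,5}:  v_{3} + v_{5} = v_{1} — sig = [2:1]
  {3,6}:  v_{3} + v_{6} = v_{4} — sig = [2:1]
  {4,5}:  v_{4} + v_{5} = v_{3} — sig = [2:1]
  {1,2}:  v_{1} + v_{2} = 2·v_{5} — sig = [2:2]
  {1,4}:  v_{1} + v_{4} = 2·v_{3} — sig = [2:2]

Hence PRS(X_Σ) =
{ [2:] ×2,  [2:1] ×5,  [2:2] ×2 }


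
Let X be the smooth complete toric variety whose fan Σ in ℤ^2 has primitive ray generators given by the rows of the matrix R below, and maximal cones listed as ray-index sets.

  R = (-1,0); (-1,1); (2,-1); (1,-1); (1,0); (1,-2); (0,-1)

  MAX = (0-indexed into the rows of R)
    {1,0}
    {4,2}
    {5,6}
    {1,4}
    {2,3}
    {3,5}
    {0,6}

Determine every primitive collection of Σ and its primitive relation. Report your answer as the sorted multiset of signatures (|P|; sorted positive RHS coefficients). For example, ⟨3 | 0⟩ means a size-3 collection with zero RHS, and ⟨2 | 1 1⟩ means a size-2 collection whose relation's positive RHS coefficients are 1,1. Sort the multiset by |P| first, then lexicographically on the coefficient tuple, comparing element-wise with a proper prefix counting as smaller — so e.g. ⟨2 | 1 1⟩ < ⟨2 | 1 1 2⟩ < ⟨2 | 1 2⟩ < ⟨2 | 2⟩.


|primitive collections| = 14. Relations:

  • {0,4}:  v_{0} + v_{4} = 0  ⇒ sig = ⟨2 | 0⟩
  • {1,3}:  v_{1} + v_{3} = 0  ⇒ sig = ⟨2 | 0⟩
  • {0,2}:  v_{0} + v_{2} = v_{3}  ⇒ sig = ⟨2 | 1⟩
  • {0,3}:  v_{0} + v_{3} = v_{6}  ⇒ sig = ⟨2 | 1⟩
  • {1,2}:  v_{1} + v_{2} = v_{4}  ⇒ sig = ⟨2 | 1⟩
  • {1,5}:  v_{1} + v_{5} = v_{6}  ⇒ sig = ⟨2 | 1⟩
  • {1,6}:  v_{1} + v_{6} = v_{0}  ⇒ sig = ⟨2 | 1⟩
  • {3,4}:  v_{3} + v_{4} = v_{2}  ⇒ sig = ⟨2 | 1⟩
  • {3,6}:  v_{3} + v_{6} = v_{5}  ⇒ sig = ⟨2 | 1⟩
  • {4,6}:  v_{4} + v_{6} = v_{3}  ⇒ sig = ⟨2 | 1⟩
  • {0,5}:  v_{0} + v_{5} = 2·v_{6}  ⇒ sig = ⟨2 | 2⟩
  • {2,6}:  v_{2} + v_{6} = 2·v_{3}  ⇒ sig = ⟨2 | 2⟩
  • {4,5}:  v_{4} + v_{5} = 2·v_{3}  ⇒ sig = ⟨2 | 2⟩
  • {2,5}:  v_{2} + v_{5} = 3·v_{3}  ⇒ sig = ⟨2 | 3⟩

Sorted signature multiset PRS(X):
    |P|=2: 14 collections, coeffs (), (), (1), (1), (1), (1), (1), (1), (1), (1), (2), (2), (2), (3)


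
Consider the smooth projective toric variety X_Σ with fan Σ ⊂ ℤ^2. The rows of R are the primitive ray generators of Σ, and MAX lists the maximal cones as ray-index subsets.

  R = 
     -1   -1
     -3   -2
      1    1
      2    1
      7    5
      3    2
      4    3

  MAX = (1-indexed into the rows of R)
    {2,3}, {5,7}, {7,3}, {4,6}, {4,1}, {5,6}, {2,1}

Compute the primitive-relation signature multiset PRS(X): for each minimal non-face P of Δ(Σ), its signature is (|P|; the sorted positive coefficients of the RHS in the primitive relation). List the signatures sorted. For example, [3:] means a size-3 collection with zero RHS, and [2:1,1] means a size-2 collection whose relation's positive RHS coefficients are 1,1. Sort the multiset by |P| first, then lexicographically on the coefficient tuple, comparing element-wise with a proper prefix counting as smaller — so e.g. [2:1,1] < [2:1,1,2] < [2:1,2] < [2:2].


|primitive collections| = 14. Relations:

  {1,3}:  v_{1} + v_{3} = 0 ; sig = [2:]
  {2,6}:  v_{2} + v_{6} = 0 ; sig = [2:]
  {1,6}:  v_{1} + v_{6} = v_{4} ; sig = [2:1]
  {1,7}:  v_{1} + v_{7} = v_{6} ; sig = [2:1]
  {2,4}:  v_{2} + v_{4} = v_{1} ; sig = [2:1]
  {2,5}:  v_{2} + v_{5} = v_{7} ; sig = [2:1]
  {2,7}:  v_{2} + v_{7} = v_{3} ; sig = [2:1]
  {3,4}:  v_{3} + v_{4} = v_{6} ; sig = [2:1]
  {3,6}:  v_{3} + v_{6} = v_{7} ; sig = [2:1]
  {6,7}:  v_{6} + v_{7} = v_{5} ; sig = [2:1]
  {1,5}:  v_{1} + v_{5} = 2·v_{6} ; sig = [2:2]
  {3,5}:  v_{3} + v_{5} = 2·v_{7} ; sig = [2:2]
  {4,7}:  v_{4} + v_{7} = 2·v_{6} ; sig = [2:2]
  {4,5}:  v_{4} + v_{5} = 3·v_{6} ; sig = [2:3]

Signatures (|P|; sorted positive RHS coefficients), sorted:
{ [2:] ×2,  [2:1] ×8,  [2:2] ×3,  [2:3] }


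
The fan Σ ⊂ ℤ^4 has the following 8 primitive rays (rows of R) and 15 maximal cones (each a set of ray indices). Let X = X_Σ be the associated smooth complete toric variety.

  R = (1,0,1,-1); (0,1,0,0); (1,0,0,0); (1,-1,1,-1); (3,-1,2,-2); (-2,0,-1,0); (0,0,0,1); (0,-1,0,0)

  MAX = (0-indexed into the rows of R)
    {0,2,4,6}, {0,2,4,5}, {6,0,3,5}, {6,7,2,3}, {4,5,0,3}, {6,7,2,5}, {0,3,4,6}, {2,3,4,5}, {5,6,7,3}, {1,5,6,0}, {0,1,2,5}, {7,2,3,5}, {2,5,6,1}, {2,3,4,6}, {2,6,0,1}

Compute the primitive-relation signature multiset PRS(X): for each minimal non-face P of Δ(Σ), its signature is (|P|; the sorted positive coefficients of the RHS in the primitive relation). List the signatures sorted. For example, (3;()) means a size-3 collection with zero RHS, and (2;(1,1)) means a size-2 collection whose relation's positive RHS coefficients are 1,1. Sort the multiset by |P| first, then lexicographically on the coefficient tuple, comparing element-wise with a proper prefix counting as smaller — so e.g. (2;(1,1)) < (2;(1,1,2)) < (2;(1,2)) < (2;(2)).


|primitive collections| = 9. Relations:

  {1,7}:  v_{1} + v_{7} = 0 ; sig = (2;())
  {0,7}:  v_{0} + v_{7} = v_{3} ; sig = (2;(1))
  {1,3}:  v_{1} + v_{3} = v_{0} ; sig = (2;(1))
  {1,4}:  v_{1} + v_{4} = 2·v_{0} + v_{2} ; sig = (2;(1,2))
  {4,7}:  v_{4} + v_{7} = v_{2} + 2·v_{3} ; sig = (2;(1,2))
  {0,2,3}:  v_{0} + v_{2} + v_{3} = v_{4} ; sig = (3;(1))
  {4,5,6}:  v_{4} + v_{5} + v_{6} = v_{3} ; sig = (3;(1))
  {0,2,5,6}:  v_{0} + v_{2} + v_{5} + v_{6} = 0 ; sig = (4;())
  {2,3,5,6}:  v_{2} + v_{3} + v_{5} + v_{6} = v_{7} ; sig = (4;(1))

so the primitive-relation signature multiset is
[(2;()), (2;(1)), (2;(1)), (2;(1,2)), (2;(1,2)), (3;(1)), (3;(1)), (4;()), (4;(1))]


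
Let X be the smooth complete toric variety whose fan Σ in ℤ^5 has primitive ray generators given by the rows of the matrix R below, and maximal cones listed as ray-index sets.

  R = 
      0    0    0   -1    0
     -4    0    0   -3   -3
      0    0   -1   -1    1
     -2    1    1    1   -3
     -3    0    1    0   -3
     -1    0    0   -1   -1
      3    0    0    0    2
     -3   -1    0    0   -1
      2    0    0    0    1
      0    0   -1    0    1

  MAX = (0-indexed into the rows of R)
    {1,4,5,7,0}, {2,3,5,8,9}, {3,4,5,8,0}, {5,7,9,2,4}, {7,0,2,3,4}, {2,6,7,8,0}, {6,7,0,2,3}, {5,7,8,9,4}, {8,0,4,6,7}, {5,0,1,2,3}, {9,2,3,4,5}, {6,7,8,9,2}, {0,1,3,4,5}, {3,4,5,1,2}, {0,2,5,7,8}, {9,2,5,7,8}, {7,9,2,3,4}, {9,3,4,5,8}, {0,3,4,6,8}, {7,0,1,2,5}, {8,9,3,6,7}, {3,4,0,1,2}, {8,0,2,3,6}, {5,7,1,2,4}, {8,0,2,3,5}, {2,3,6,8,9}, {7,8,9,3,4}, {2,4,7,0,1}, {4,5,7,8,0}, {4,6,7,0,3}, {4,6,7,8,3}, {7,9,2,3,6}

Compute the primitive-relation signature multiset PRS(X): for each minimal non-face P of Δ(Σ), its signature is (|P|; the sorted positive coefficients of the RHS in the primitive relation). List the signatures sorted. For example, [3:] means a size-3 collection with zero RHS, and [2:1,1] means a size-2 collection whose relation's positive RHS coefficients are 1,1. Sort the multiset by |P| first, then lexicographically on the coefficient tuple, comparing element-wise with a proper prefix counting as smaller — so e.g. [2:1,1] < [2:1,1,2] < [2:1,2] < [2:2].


13 collections generate NE(X_Σ); each relation:

  P={0,9}:  v_{0} + v_{9} = v_{2}  ⇒ sig = [2:1]
  P={5,6}:  v_{5} + v_{6} = v_{0} + v_{8}  ⇒ sig = [2:1,1]
  P={1,9}:  v_{1} + v_{9} = 2·v_{2} + v_{4} + v_{5}  ⇒ sig = [2:1,1,2]
  P={1,6}:  v_{1} + v_{6} = 2·v_{0} + v_{5}  ⇒ sig = [2:1,2]
  P={1,8}:  v_{1} + v_{8} = v_{0} + 2·v_{5}  ⇒ sig = [2:1,2]
  P={4,6,9}:  v_{4} + v_{6} + v_{9} = 0  ⇒ sig = [3:]
  P={2,4,6}:  v_{2} + v_{4} + v_{6} = v_{0}  ⇒ sig = [3:1]
  P={2,4,8}:  v_{2} + v_{4} + v_{8} = v_{5}  ⇒ sig = [3:1]
  P={3,5,7}:  v_{3} + v_{5} + v_{7} = 2·v_{4} + v_{9}  ⇒ sig = [3:1,2]
  P={1,3,7}:  v_{1} + v_{3} + v_{7} = 2·v_{2} + 3·v_{4}  ⇒ sig = [3:2,3]
  P={0,2,4,5}:  v_{0} + v_{2} + v_{4} + v_{5} = v_{1}  ⇒ sig = [4:1]
  P={0,3,7,8}:  v_{0} + v_{3} + v_{7} + v_{8} = v_{4}  ⇒ sig = [4:1]
  P={2,3,7,8}:  v_{2} + v_{3} + v_{7} + v_{8} = v_{4} + v_{9}  ⇒ sig = [4:1,1]

Sorted signature multiset PRS(X):
[[2:1], [2:1,1], [2:1,1,2], [2:1,2], [2:1,2], [3:], [3:1], [3:1], [3:1,2], [3:2,3], [4:1], [4:1], [4:1,1]]


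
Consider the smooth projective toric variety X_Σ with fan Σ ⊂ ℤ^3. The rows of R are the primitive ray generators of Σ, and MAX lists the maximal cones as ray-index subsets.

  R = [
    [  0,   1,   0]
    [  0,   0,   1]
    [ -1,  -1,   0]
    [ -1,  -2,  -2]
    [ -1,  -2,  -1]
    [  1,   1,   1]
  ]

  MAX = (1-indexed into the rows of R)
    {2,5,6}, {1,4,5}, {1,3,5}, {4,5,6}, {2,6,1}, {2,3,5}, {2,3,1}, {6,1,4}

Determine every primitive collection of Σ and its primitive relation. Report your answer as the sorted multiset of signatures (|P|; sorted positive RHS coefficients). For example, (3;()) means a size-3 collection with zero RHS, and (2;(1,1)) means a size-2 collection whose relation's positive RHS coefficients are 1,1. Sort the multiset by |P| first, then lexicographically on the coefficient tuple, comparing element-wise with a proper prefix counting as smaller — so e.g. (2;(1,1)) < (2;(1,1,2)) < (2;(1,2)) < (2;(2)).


Primitive collections (5):

  • {2,4}:  v_{2} + v_{4} = v_{5}  →  sig = (2;(1))
  • {3,6}:  v_{3} + v_{6} = v_{2}  →  sig = (2;(1))
  • {3,4}:  v_{3} + v_{4} = v_{1} + 2·v_{5}  →  sig = (2;(1,2))
  • {1,5,6}:  v_{1} + v_{5} + v_{6} = 0  →  sig = (3;())
  • {1,2,5}:  v_{1} + v_{2} + v_{5} = v_{3}  →  sig = (3;(1))

so the primitive-relation signature multiset is
{ (2;(1)) ×2,  (2;(1,2)),  (3;()),  (3;(1)) }


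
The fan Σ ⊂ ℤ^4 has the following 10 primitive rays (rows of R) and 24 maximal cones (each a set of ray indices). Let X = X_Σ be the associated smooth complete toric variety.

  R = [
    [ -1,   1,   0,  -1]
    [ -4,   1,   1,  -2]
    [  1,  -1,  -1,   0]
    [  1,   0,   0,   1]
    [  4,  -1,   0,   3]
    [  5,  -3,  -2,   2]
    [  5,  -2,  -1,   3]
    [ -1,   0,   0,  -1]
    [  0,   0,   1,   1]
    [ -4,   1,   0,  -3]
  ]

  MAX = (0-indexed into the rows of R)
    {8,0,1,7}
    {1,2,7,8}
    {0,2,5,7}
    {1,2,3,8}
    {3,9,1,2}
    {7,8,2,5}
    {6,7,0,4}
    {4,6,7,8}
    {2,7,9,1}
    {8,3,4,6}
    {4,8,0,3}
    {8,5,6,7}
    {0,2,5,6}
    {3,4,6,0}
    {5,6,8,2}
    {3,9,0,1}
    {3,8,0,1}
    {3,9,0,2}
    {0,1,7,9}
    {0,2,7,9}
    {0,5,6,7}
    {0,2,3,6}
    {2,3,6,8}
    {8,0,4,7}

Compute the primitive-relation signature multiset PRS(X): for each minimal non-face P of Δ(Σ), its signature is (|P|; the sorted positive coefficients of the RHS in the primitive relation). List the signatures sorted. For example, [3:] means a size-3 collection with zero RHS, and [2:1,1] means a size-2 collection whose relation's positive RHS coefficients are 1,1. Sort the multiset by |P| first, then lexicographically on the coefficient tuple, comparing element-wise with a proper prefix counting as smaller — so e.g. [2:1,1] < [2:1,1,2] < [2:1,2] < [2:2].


16 minimal non-faces of Δ(Σ) (on 10 rays):

  P={3,7}:  v_{3} + v_{7} = 0  so sig = [2:]
  P={4,9}:  v_{4} + v_{9} = 0  so sig = [2:]
  P={1,4}:  v_{1} + v_{4} = v_{8}  so sig = [2:1]
  P={2,4}:  v_{2} + v_{4} = v_{6}  so sig = [2:1]
  P={6,9}:  v_{6} + v_{9} = v_{2}  so sig = [2:1]
  P={8,9}:  v_{8} + v_{9} = v_{1}  so sig = [2:1]
  P={1,6}:  v_{1} + v_{6} = v_{2} + v_{8}  so sig = [2:1,1]
  P={3,5}:  v_{3} + v_{5} = v_{2} + v_{6}  so sig = [2:1,1]
  P={1,5}:  v_{1} + v_{5} = 2·v_{2} + v_{7} + v_{8}  so sig = [2:1,1,2]
  P={4,5}:  v_{4} + v_{5} = 2·v_{6} + v_{7}  so sig = [2:1,2]
  P={5,9}:  v_{5} + v_{9} = 2·v_{2} + v_{7}  so sig = [2:1,2]
  P={0,2,8}:  v_{0} + v_{2} + v_{8} = 0  so sig = [3:]
  P={0,1,2}:  v_{0} + v_{1} + v_{2} = v_{9}  so sig = [3:1]
  P={0,6,8}:  v_{0} + v_{6} + v_{8} = v_{4}  so sig = [3:1]
  P={2,6,7}:  v_{2} + v_{6} + v_{7} = v_{5}  so sig = [3:1]
  P={0,5,8}:  v_{0} + v_{5} + v_{8} = v_{6} + v_{7}  so sig = [3:1,1]

Hence PRS(X_Σ) =
{ [2:] ×2,  [2:1] ×4,  [2:1,1] ×2,  [2:1,1,2],  [2:1,2] ×2,  [3:],  [3:1] ×3,  [3:1,1] }


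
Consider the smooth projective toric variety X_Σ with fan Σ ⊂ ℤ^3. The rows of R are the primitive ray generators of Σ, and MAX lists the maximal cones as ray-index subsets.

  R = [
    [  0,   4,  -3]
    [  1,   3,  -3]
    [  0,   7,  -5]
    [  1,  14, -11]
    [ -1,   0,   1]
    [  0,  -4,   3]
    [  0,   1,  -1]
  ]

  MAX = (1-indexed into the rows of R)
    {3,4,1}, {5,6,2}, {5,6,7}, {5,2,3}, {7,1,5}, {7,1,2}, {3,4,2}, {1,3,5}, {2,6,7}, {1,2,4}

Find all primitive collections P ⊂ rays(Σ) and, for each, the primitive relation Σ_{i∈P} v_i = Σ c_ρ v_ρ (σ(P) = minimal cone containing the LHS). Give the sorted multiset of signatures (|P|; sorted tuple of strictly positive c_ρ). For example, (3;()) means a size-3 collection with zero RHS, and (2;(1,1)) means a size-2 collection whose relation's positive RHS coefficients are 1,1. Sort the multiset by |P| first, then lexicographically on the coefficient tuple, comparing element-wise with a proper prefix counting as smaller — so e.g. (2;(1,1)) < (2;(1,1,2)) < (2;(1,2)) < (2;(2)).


|primitive collections| = 9. Relations:

  • {1,6}:  v_{1} + v_{6} = 0  →  sig = (2;())
  • {3,6}:  v_{3} + v_{6} = v_{2} + v_{5}  →  sig = (2;(1,1))
  • {4,6}:  v_{4} + v_{6} = v_{2} + v_{3}  →  sig = (2;(1,1))
  • {4,7}:  v_{4} + v_{7} = 3·v_{1} + v_{2}  →  sig = (2;(1,3))
  • {3,7}:  v_{3} + v_{7} = 2·v_{1}  →  sig = (2;(2))
  • {4,5}:  v_{4} + v_{5} = 2·v_{3}  →  sig = (2;(2))
  • {1,2,3}:  v_{1} + v_{2} + v_{3} = v_{4}  →  sig = (3;(1))
  • {1,2,5}:  v_{1} + v_{2} + v_{5} = v_{3}  →  sig = (3;(1))
  • {2,5,7}:  v_{2} + v_{5} + v_{7} = v_{1}  →  sig = (3;(1))

Signatures (|P|; sorted positive RHS coefficients), sorted:
    |P|=2: 6 collections, coeffs (), (1,1), (1,1), (1,3), (2), (2)
    |P|=3: 3 collections, coeffs (1), (1), (1)


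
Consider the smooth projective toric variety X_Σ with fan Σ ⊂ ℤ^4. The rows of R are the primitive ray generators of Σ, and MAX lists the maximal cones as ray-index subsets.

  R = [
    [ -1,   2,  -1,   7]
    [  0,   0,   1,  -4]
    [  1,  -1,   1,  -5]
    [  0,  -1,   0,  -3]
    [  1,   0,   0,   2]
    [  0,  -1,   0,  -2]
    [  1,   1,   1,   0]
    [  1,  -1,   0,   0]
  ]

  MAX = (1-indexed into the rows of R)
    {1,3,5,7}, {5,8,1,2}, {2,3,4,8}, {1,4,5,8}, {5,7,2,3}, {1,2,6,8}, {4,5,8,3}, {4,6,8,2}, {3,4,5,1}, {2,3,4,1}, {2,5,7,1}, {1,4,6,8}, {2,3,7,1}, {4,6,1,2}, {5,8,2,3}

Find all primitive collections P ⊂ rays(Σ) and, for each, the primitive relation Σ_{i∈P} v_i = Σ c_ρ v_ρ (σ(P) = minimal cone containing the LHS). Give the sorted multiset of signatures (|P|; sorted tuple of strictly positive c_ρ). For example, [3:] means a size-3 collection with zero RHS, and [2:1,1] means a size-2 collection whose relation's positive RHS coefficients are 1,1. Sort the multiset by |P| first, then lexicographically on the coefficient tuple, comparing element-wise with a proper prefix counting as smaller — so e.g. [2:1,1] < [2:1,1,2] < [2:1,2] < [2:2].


Σ has 9 primitive collections:

  P={5,6}:  v_{5} + v_{6} = v_{8}  ⟹  sig = [2:1]
  P={6,7}:  v_{6} + v_{7} = v_{2} + v_{5}  ⟹  sig = [2:1,1]
  P={3,6}:  v_{3} + v_{6} = v_{2} + v_{4} + v_{8}  ⟹  sig = [2:1,1,1]
  P={4,7}:  v_{4} + v_{7} = v_{1} + 2·v_{3}  ⟹  sig = [2:1,2]
  P={7,8}:  v_{7} + v_{8} = v_{2} + 2·v_{5}  ⟹  sig = [2:1,2]
  P={1,3,8}:  v_{1} + v_{3} + v_{8} = v_{5}  ⟹  sig = [3:1]
  P={2,4,5}:  v_{2} + v_{4} + v_{5} = v_{3}  ⟹  sig = [3:1]
  P={1,2,4,8}:  v_{1} + v_{2} + v_{4} + v_{8} = 0  ⟹  sig = [4:]
  P={1,2,3,5}:  v_{1} + v_{2} + v_{3} + v_{5} = v_{7}  ⟹  sig = [4:1]

Sorted signature multiset PRS(X):
[[2:1], [2:1,1], [2:1,1,1], [2:1,2], [2:1,2], [3:1], [3:1], [4:], [4:1]]


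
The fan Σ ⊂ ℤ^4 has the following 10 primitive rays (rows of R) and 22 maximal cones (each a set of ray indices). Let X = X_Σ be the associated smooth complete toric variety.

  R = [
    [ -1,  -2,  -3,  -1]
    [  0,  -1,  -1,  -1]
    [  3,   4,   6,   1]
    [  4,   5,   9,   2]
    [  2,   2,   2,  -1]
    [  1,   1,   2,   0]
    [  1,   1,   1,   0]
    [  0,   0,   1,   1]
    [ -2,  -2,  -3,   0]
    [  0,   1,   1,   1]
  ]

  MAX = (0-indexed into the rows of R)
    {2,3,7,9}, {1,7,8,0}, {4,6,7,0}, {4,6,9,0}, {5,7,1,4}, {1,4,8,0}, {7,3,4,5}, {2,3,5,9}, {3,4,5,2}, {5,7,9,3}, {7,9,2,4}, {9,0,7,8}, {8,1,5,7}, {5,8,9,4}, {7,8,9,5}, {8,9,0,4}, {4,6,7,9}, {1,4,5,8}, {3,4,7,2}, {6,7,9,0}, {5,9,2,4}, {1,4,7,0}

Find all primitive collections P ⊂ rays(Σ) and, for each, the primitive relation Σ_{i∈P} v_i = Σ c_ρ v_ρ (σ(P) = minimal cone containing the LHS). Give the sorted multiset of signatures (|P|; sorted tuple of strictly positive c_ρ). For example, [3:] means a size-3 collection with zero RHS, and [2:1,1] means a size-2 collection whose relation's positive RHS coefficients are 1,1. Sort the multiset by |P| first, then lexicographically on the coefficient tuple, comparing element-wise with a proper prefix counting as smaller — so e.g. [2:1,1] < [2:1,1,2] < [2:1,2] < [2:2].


The 18 primitive collections of Σ (r=10, n=4):

  P = {1,9}:  v_{1} + v_{9} = 0  so sig = [2:]
  P = {0,5}:  v_{0} + v_{5} = v_{1}  so sig = [2:1]
  P = {0,2}:  v_{0} + v_{2} = v_{4} + v_{7}  so sig = [2:1,1]
  P = {2,8}:  v_{2} + v_{8} = v_{5} + v_{9}  so sig = [2:1,1]
  P = {5,6}:  v_{5} + v_{6} = v_{4} + v_{7}  so sig = [2:1,1]
  P = {6,8}:  v_{6} + v_{8} = v_{0} + v_{9}  so sig = [2:1,1]
  P = {1,2}:  v_{1} + v_{2} = v_{4} + v_{5} + v_{7}  so sig = [2:1,1,1]
  P = {1,6}:  v_{1} + v_{6} = v_{0} + v_{4} + v_{7}  so sig = [2:1,1,1]
  P = {0,3}:  v_{0} + v_{3} = v_{4} + v_{5} + 2·v_{7}  so sig = [2:1,1,2]
  P = {3,6}:  v_{3} + v_{6} = v_{2} + v_{4} + 2·v_{7}  so sig = [2:1,1,2]
  P = {3,8}:  v_{3} + v_{8} = 2·v_{5} + v_{7} + v_{9}  so sig = [2:1,1,2]
  P = {1,3}:  v_{1} + v_{3} = v_{4} + 2·v_{5} + 2·v_{7}  so sig = [2:1,2,2]
  P = {2,6}:  v_{2} + v_{6} = 2·v_{4} + 2·v_{7} + v_{9}  so sig = [2:1,2,2]
  P = {4,7,8}:  v_{4} + v_{7} + v_{8} = 0  so sig = [3:]
  P = {2,5,7}:  v_{2} + v_{5} + v_{7} = v_{3}  so sig = [3:1]
  P = {3,4,9}:  v_{3} + v_{4} + v_{9} = 2·v_{2}  so sig = [3:2]
  P = {0,4,7,9}:  v_{0} + v_{4} + v_{7} + v_{9} = v_{6}  so sig = [4:1]
  P = {4,5,7,9}:  v_{4} + v_{5} + v_{7} + v_{9} = v_{2}  so sig = [4:1]

Signatures (|P|; sorted positive RHS coefficients), sorted:
[[2:], [2:1], [2:1,1], [2:1,1], [2:1,1], [2:1,1], [2:1,1,1], [2:1,1,1], [2:1,1,2], [2:1,1,2], [2:1,1,2], [2:1,2,2], [2:1,2,2], [3:], [3:1], [3:2], [4:1], [4:1]]
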